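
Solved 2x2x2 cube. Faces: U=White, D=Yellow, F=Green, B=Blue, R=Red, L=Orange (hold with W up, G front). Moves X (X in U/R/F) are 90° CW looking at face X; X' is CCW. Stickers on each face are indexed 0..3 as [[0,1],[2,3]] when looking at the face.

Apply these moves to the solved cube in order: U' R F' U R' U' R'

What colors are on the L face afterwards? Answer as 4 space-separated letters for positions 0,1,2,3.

After move 1 (U'): U=WWWW F=OOGG R=GGRR B=RRBB L=BBOO
After move 2 (R): R=RGRG U=WOWG F=OYGY D=YBYR B=WRWB
After move 3 (F'): F=YYOG U=WORR R=BGYG D=BOYR L=BGOW
After move 4 (U): U=RWRO F=BGOG R=WRYG B=BGWB L=YYOW
After move 5 (R'): R=RGWY U=RWRB F=BWOO D=BGYG B=RGOB
After move 6 (U'): U=WBRR F=YYOO R=BWWY B=RGOB L=RGOW
After move 7 (R'): R=WYBW U=WORR F=YBOR D=BYYO B=GGGB
Query: L face = RGOW

Answer: R G O W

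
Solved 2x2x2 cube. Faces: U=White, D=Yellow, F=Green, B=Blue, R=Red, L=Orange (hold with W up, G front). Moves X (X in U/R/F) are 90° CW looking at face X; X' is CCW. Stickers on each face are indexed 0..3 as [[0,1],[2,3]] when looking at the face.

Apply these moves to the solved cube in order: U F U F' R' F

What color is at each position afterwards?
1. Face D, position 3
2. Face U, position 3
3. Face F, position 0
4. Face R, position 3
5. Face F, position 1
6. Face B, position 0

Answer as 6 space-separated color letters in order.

After move 1 (U): U=WWWW F=RRGG R=BBRR B=OOBB L=GGOO
After move 2 (F): F=GRGR U=WWOG R=WBWR D=RBYY L=GYOY
After move 3 (U): U=OWGW F=WBGR R=OOWR B=GYBB L=GROY
After move 4 (F'): F=BRWG U=OWOW R=BORR D=RYYY L=GWOG
After move 5 (R'): R=ORBR U=OBOG F=BWWW D=RRYG B=YYYB
After move 6 (F): F=WBWW U=OBGW R=ORGR D=BOYG L=GROR
Query 1: D[3] = G
Query 2: U[3] = W
Query 3: F[0] = W
Query 4: R[3] = R
Query 5: F[1] = B
Query 6: B[0] = Y

Answer: G W W R B Y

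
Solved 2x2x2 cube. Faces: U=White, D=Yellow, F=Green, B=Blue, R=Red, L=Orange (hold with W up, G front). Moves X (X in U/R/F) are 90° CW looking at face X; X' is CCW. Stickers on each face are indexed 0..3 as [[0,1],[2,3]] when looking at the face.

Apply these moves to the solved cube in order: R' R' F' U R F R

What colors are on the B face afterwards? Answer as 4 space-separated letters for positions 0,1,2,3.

Answer: B Y R B

Derivation:
After move 1 (R'): R=RRRR U=WBWB F=GWGW D=YGYG B=YBYB
After move 2 (R'): R=RRRR U=WYWY F=GBGB D=YWYW B=GBGB
After move 3 (F'): F=BBGG U=WYRR R=WRYR D=OOYW L=OYOW
After move 4 (U): U=RWRY F=WRGG R=GBYR B=OYGB L=BBOW
After move 5 (R): R=YGRB U=RRRG F=WOGW D=OGYO B=YYWB
After move 6 (F): F=GWWO U=RRWB R=RGGB D=RYYO L=BOOG
After move 7 (R): R=GRBG U=RWWO F=GYWO D=RWYY B=BYRB
Query: B face = BYRB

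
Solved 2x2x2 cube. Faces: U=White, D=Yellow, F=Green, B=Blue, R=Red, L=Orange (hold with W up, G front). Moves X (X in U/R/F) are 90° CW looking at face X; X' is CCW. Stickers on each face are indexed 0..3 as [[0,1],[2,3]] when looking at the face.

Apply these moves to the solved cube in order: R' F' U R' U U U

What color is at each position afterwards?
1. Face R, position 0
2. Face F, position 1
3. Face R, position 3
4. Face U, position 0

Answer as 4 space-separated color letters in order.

After move 1 (R'): R=RRRR U=WBWB F=GWGW D=YGYG B=YBYB
After move 2 (F'): F=WWGG U=WBRR R=GRYR D=OOYG L=OBOW
After move 3 (U): U=RWRB F=GRGG R=YBYR B=OBYB L=WWOW
After move 4 (R'): R=BRYY U=RYRO F=GWGB D=ORYG B=GBOB
After move 5 (U): U=RROY F=BRGB R=GBYY B=WWOB L=GWOW
After move 6 (U): U=ORYR F=GBGB R=WWYY B=GWOB L=BROW
After move 7 (U): U=YORR F=WWGB R=GWYY B=BROB L=GBOW
Query 1: R[0] = G
Query 2: F[1] = W
Query 3: R[3] = Y
Query 4: U[0] = Y

Answer: G W Y Y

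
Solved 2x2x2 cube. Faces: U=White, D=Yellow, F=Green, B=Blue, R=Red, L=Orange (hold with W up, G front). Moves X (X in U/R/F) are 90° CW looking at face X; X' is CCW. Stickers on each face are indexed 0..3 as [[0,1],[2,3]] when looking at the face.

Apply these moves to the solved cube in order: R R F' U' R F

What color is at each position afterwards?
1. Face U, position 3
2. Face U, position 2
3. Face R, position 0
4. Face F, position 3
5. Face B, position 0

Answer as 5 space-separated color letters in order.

Answer: B W W O R

Derivation:
After move 1 (R): R=RRRR U=WGWG F=GYGY D=YBYB B=WBWB
After move 2 (R): R=RRRR U=WYWY F=GBGB D=YWYW B=GBGB
After move 3 (F'): F=BBGG U=WYRR R=WRYR D=OOYW L=OYOW
After move 4 (U'): U=YRWR F=OYGG R=BBYR B=WRGB L=GBOW
After move 5 (R): R=YBRB U=YYWG F=OOGW D=OGYW B=RRRB
After move 6 (F): F=GOWO U=YYWB R=WBGB D=RYYW L=GOOG
Query 1: U[3] = B
Query 2: U[2] = W
Query 3: R[0] = W
Query 4: F[3] = O
Query 5: B[0] = R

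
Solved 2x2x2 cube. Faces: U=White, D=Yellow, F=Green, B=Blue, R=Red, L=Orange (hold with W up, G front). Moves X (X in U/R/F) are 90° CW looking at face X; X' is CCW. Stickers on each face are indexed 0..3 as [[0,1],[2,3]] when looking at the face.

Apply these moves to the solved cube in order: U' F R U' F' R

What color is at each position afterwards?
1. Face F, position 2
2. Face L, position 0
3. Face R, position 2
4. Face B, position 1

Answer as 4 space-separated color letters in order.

After move 1 (U'): U=WWWW F=OOGG R=GGRR B=RRBB L=BBOO
After move 2 (F): F=GOGO U=WWOB R=WGWR D=RGYY L=BYOY
After move 3 (R): R=WWRG U=WOOO F=GGGY D=RBYR B=BRWB
After move 4 (U'): U=OOWO F=BYGY R=GGRG B=WWWB L=BROY
After move 5 (F'): F=YYBG U=OOGR R=BGRG D=RYYR L=BOOW
After move 6 (R): R=RBGG U=OYGG F=YYBR D=RWYW B=RWOB
Query 1: F[2] = B
Query 2: L[0] = B
Query 3: R[2] = G
Query 4: B[1] = W

Answer: B B G W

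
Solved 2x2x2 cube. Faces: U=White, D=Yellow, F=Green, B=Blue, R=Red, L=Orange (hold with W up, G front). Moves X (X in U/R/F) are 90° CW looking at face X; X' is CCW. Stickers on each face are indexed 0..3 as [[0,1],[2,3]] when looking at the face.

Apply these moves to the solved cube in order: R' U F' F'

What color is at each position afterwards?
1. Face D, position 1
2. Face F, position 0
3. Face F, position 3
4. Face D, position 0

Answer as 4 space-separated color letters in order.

After move 1 (R'): R=RRRR U=WBWB F=GWGW D=YGYG B=YBYB
After move 2 (U): U=WWBB F=RRGW R=YBRR B=OOYB L=GWOO
After move 3 (F'): F=RWRG U=WWYR R=GBYR D=WOYG L=GBOB
After move 4 (F'): F=WGRR U=WWGY R=OBWR D=BBYG L=GROY
Query 1: D[1] = B
Query 2: F[0] = W
Query 3: F[3] = R
Query 4: D[0] = B

Answer: B W R B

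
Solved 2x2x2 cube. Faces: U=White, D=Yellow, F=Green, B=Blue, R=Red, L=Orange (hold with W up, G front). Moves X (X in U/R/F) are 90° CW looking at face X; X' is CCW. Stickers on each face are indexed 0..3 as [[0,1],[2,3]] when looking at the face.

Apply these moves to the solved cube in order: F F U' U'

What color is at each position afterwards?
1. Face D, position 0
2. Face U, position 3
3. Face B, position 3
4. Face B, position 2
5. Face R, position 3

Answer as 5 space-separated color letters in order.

Answer: W W B B R

Derivation:
After move 1 (F): F=GGGG U=WWOO R=WRWR D=RRYY L=OYOY
After move 2 (F): F=GGGG U=WWYY R=OROR D=WWYY L=OROR
After move 3 (U'): U=WYWY F=ORGG R=GGOR B=ORBB L=BBOR
After move 4 (U'): U=YYWW F=BBGG R=OROR B=GGBB L=OROR
Query 1: D[0] = W
Query 2: U[3] = W
Query 3: B[3] = B
Query 4: B[2] = B
Query 5: R[3] = R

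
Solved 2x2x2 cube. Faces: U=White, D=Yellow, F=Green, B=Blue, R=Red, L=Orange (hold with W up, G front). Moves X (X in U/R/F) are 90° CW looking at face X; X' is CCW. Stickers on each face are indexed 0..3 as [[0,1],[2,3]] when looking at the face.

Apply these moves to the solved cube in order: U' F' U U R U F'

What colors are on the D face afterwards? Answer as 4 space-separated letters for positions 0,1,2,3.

After move 1 (U'): U=WWWW F=OOGG R=GGRR B=RRBB L=BBOO
After move 2 (F'): F=OGOG U=WWGR R=YGYR D=BOYY L=BWOW
After move 3 (U): U=GWRW F=YGOG R=RRYR B=BWBB L=OGOW
After move 4 (U): U=RGWW F=RROG R=BWYR B=OGBB L=YGOW
After move 5 (R): R=YBRW U=RRWG F=ROOY D=BBYO B=WGGB
After move 6 (U): U=WRGR F=YBOY R=WGRW B=YGGB L=ROOW
After move 7 (F'): F=BYYO U=WRWR R=BGBW D=OWYO L=RROG
Query: D face = OWYO

Answer: O W Y O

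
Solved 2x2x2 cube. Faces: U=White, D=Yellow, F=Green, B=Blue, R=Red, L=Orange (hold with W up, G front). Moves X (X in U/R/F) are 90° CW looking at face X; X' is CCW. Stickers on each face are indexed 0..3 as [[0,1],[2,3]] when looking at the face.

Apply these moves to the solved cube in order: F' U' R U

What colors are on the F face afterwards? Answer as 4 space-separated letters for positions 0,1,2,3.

After move 1 (F'): F=GGGG U=WWRR R=YRYR D=OOYY L=OWOW
After move 2 (U'): U=WRWR F=OWGG R=GGYR B=YRBB L=BBOW
After move 3 (R): R=YGRG U=WWWG F=OOGY D=OBYY B=RRRB
After move 4 (U): U=WWGW F=YGGY R=RRRG B=BBRB L=OOOW
Query: F face = YGGY

Answer: Y G G Y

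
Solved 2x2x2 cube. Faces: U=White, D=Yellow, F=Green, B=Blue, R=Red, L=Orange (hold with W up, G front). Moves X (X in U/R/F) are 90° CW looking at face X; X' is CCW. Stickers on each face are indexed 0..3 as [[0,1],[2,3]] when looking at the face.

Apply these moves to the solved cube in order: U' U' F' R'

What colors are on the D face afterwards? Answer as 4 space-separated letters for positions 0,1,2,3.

Answer: R G Y G

Derivation:
After move 1 (U'): U=WWWW F=OOGG R=GGRR B=RRBB L=BBOO
After move 2 (U'): U=WWWW F=BBGG R=OORR B=GGBB L=RROO
After move 3 (F'): F=BGBG U=WWOR R=YOYR D=ROYY L=RWOW
After move 4 (R'): R=ORYY U=WBOG F=BWBR D=RGYG B=YGOB
Query: D face = RGYG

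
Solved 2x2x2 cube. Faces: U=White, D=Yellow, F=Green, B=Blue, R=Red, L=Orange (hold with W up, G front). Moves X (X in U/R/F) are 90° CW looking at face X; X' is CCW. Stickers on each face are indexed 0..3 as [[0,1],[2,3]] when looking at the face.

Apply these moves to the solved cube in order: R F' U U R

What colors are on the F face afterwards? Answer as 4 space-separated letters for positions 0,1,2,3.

After move 1 (R): R=RRRR U=WGWG F=GYGY D=YBYB B=WBWB
After move 2 (F'): F=YYGG U=WGRR R=BRYR D=OOYB L=OGOW
After move 3 (U): U=RWRG F=BRGG R=WBYR B=OGWB L=YYOW
After move 4 (U): U=RRGW F=WBGG R=OGYR B=YYWB L=BROW
After move 5 (R): R=YORG U=RBGG F=WOGB D=OWYY B=WYRB
Query: F face = WOGB

Answer: W O G B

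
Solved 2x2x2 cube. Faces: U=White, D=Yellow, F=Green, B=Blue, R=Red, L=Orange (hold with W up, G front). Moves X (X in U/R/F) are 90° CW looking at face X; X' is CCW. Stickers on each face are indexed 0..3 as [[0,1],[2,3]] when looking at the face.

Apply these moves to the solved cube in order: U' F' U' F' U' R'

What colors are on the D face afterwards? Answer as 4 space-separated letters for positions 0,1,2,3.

Answer: R G Y O

Derivation:
After move 1 (U'): U=WWWW F=OOGG R=GGRR B=RRBB L=BBOO
After move 2 (F'): F=OGOG U=WWGR R=YGYR D=BOYY L=BWOW
After move 3 (U'): U=WRWG F=BWOG R=OGYR B=YGBB L=RROW
After move 4 (F'): F=WGBO U=WROY R=OGBR D=RWYY L=RGOW
After move 5 (U'): U=RYWO F=RGBO R=WGBR B=OGBB L=YGOW
After move 6 (R'): R=GRWB U=RBWO F=RYBO D=RGYO B=YGWB
Query: D face = RGYO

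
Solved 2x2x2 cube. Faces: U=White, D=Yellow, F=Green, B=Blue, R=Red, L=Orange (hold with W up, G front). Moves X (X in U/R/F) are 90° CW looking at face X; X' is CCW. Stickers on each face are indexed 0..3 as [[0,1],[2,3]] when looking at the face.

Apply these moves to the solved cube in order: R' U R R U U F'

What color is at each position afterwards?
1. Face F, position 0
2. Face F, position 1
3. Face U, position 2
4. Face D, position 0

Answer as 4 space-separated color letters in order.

Answer: O O G R

Derivation:
After move 1 (R'): R=RRRR U=WBWB F=GWGW D=YGYG B=YBYB
After move 2 (U): U=WWBB F=RRGW R=YBRR B=OOYB L=GWOO
After move 3 (R): R=RYRB U=WRBW F=RGGG D=YYYO B=BOWB
After move 4 (R): R=RRBY U=WGBG F=RYGO D=YWYB B=WORB
After move 5 (U): U=BWGG F=RRGO R=WOBY B=GWRB L=RYOO
After move 6 (U): U=GBGW F=WOGO R=GWBY B=RYRB L=RROO
After move 7 (F'): F=OOWG U=GBGB R=WWYY D=ROYB L=RWOG
Query 1: F[0] = O
Query 2: F[1] = O
Query 3: U[2] = G
Query 4: D[0] = R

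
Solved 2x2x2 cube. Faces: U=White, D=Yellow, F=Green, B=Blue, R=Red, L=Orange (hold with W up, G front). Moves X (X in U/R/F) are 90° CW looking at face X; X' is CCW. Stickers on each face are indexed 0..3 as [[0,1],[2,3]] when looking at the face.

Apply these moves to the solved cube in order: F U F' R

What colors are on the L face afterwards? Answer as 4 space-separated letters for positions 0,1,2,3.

After move 1 (F): F=GGGG U=WWOO R=WRWR D=RRYY L=OYOY
After move 2 (U): U=OWOW F=WRGG R=BBWR B=OYBB L=GGOY
After move 3 (F'): F=RGWG U=OWBW R=RBRR D=GYYY L=GWOO
After move 4 (R): R=RRRB U=OGBG F=RYWY D=GBYO B=WYWB
Query: L face = GWOO

Answer: G W O O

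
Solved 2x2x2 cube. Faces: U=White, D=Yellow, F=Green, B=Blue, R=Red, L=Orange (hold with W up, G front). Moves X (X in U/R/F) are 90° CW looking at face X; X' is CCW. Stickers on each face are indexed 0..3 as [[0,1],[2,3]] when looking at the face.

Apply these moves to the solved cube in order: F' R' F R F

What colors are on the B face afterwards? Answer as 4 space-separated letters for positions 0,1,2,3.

After move 1 (F'): F=GGGG U=WWRR R=YRYR D=OOYY L=OWOW
After move 2 (R'): R=RRYY U=WBRB F=GWGR D=OGYG B=YBOB
After move 3 (F): F=GGRW U=WBWW R=RRBY D=YRYG L=OOOG
After move 4 (R): R=BRYR U=WGWW F=GRRG D=YOYY B=WBBB
After move 5 (F): F=RGGR U=WGGO R=WRWR D=YBYY L=OYOO
Query: B face = WBBB

Answer: W B B B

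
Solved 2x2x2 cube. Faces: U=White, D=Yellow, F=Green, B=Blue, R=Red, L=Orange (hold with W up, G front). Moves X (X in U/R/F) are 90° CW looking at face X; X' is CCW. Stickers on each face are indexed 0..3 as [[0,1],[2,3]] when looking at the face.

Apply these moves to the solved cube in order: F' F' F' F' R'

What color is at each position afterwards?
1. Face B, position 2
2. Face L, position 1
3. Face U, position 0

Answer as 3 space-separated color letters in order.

After move 1 (F'): F=GGGG U=WWRR R=YRYR D=OOYY L=OWOW
After move 2 (F'): F=GGGG U=WWYY R=OROR D=WWYY L=OROR
After move 3 (F'): F=GGGG U=WWOO R=WRWR D=RRYY L=OYOY
After move 4 (F'): F=GGGG U=WWWW R=RRRR D=YYYY L=OOOO
After move 5 (R'): R=RRRR U=WBWB F=GWGW D=YGYG B=YBYB
Query 1: B[2] = Y
Query 2: L[1] = O
Query 3: U[0] = W

Answer: Y O W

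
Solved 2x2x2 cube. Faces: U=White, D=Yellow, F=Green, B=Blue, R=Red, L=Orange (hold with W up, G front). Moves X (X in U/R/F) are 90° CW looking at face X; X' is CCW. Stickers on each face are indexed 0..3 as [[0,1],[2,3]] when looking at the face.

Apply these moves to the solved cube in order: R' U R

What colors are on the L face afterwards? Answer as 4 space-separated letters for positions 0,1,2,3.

After move 1 (R'): R=RRRR U=WBWB F=GWGW D=YGYG B=YBYB
After move 2 (U): U=WWBB F=RRGW R=YBRR B=OOYB L=GWOO
After move 3 (R): R=RYRB U=WRBW F=RGGG D=YYYO B=BOWB
Query: L face = GWOO

Answer: G W O O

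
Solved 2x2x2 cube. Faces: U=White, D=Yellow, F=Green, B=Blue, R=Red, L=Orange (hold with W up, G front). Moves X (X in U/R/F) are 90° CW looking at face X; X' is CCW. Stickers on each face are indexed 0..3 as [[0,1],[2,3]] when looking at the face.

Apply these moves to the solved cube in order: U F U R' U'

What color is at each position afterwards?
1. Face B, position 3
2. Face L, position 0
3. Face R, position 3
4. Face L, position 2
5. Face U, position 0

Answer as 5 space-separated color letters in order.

After move 1 (U): U=WWWW F=RRGG R=BBRR B=OOBB L=GGOO
After move 2 (F): F=GRGR U=WWOG R=WBWR D=RBYY L=GYOY
After move 3 (U): U=OWGW F=WBGR R=OOWR B=GYBB L=GROY
After move 4 (R'): R=OROW U=OBGG F=WWGW D=RBYR B=YYBB
After move 5 (U'): U=BGOG F=GRGW R=WWOW B=ORBB L=YYOY
Query 1: B[3] = B
Query 2: L[0] = Y
Query 3: R[3] = W
Query 4: L[2] = O
Query 5: U[0] = B

Answer: B Y W O B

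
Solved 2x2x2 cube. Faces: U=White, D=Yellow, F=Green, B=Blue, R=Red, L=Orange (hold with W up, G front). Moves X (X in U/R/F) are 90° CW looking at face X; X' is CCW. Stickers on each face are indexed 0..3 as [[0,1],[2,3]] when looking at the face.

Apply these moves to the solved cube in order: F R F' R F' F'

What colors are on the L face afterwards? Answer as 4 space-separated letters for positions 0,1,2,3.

Answer: O R O R

Derivation:
After move 1 (F): F=GGGG U=WWOO R=WRWR D=RRYY L=OYOY
After move 2 (R): R=WWRR U=WGOG F=GRGY D=RBYB B=OBWB
After move 3 (F'): F=RYGG U=WGWR R=BWRR D=YYYB L=OGOO
After move 4 (R): R=RBRW U=WYWG F=RYGB D=YWYO B=RBGB
After move 5 (F'): F=YBRG U=WYRR R=WBYW D=GOYO L=OGOW
After move 6 (F'): F=BGYR U=WYWY R=OBGW D=GWYO L=OROR
Query: L face = OROR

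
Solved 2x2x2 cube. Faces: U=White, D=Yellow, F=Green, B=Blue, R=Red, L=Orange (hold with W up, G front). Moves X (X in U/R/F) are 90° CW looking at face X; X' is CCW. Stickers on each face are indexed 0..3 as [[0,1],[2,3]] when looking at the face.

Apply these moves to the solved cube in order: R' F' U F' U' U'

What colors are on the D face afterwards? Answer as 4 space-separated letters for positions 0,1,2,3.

After move 1 (R'): R=RRRR U=WBWB F=GWGW D=YGYG B=YBYB
After move 2 (F'): F=WWGG U=WBRR R=GRYR D=OOYG L=OBOW
After move 3 (U): U=RWRB F=GRGG R=YBYR B=OBYB L=WWOW
After move 4 (F'): F=RGGG U=RWYY R=OBOR D=WWYG L=WBOR
After move 5 (U'): U=WYRY F=WBGG R=RGOR B=OBYB L=OBOR
After move 6 (U'): U=YYWR F=OBGG R=WBOR B=RGYB L=OBOR
Query: D face = WWYG

Answer: W W Y G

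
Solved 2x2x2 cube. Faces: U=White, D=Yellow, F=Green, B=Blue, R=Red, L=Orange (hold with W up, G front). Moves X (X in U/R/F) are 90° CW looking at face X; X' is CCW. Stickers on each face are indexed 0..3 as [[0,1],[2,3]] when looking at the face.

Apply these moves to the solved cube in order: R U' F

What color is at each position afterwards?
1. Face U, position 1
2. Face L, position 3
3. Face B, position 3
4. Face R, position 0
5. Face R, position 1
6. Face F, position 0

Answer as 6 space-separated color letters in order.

Answer: G B B W Y G

Derivation:
After move 1 (R): R=RRRR U=WGWG F=GYGY D=YBYB B=WBWB
After move 2 (U'): U=GGWW F=OOGY R=GYRR B=RRWB L=WBOO
After move 3 (F): F=GOYO U=GGOB R=WYWR D=RGYB L=WYOB
Query 1: U[1] = G
Query 2: L[3] = B
Query 3: B[3] = B
Query 4: R[0] = W
Query 5: R[1] = Y
Query 6: F[0] = G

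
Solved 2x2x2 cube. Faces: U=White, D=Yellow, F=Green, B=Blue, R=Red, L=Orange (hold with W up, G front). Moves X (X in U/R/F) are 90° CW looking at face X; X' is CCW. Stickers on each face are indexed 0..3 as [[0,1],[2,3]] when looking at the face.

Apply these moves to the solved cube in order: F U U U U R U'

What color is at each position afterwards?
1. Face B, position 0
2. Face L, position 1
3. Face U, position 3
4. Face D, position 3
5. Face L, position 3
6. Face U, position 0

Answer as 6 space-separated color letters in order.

After move 1 (F): F=GGGG U=WWOO R=WRWR D=RRYY L=OYOY
After move 2 (U): U=OWOW F=WRGG R=BBWR B=OYBB L=GGOY
After move 3 (U): U=OOWW F=BBGG R=OYWR B=GGBB L=WROY
After move 4 (U): U=WOWO F=OYGG R=GGWR B=WRBB L=BBOY
After move 5 (U): U=WWOO F=GGGG R=WRWR B=BBBB L=OYOY
After move 6 (R): R=WWRR U=WGOG F=GRGY D=RBYB B=OBWB
After move 7 (U'): U=GGWO F=OYGY R=GRRR B=WWWB L=OBOY
Query 1: B[0] = W
Query 2: L[1] = B
Query 3: U[3] = O
Query 4: D[3] = B
Query 5: L[3] = Y
Query 6: U[0] = G

Answer: W B O B Y G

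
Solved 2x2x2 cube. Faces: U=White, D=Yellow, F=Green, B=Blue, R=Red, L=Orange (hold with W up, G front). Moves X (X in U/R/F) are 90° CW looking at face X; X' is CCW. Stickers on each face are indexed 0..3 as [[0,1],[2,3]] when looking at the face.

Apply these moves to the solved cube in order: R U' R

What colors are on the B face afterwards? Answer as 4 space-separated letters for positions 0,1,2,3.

After move 1 (R): R=RRRR U=WGWG F=GYGY D=YBYB B=WBWB
After move 2 (U'): U=GGWW F=OOGY R=GYRR B=RRWB L=WBOO
After move 3 (R): R=RGRY U=GOWY F=OBGB D=YWYR B=WRGB
Query: B face = WRGB

Answer: W R G B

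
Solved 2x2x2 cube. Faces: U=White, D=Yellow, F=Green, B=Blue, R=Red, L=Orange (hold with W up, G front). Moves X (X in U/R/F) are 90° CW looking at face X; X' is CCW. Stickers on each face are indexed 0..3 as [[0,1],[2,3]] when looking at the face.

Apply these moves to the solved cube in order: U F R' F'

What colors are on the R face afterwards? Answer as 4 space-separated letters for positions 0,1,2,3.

Answer: R R R W

Derivation:
After move 1 (U): U=WWWW F=RRGG R=BBRR B=OOBB L=GGOO
After move 2 (F): F=GRGR U=WWOG R=WBWR D=RBYY L=GYOY
After move 3 (R'): R=BRWW U=WBOO F=GWGG D=RRYR B=YOBB
After move 4 (F'): F=WGGG U=WBBW R=RRRW D=YYYR L=GOOO
Query: R face = RRRW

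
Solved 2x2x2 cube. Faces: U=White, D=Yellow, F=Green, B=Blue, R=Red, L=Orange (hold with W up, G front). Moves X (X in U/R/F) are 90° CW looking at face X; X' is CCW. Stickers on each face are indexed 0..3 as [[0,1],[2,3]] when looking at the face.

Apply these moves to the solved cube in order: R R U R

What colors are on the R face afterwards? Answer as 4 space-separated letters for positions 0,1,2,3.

After move 1 (R): R=RRRR U=WGWG F=GYGY D=YBYB B=WBWB
After move 2 (R): R=RRRR U=WYWY F=GBGB D=YWYW B=GBGB
After move 3 (U): U=WWYY F=RRGB R=GBRR B=OOGB L=GBOO
After move 4 (R): R=RGRB U=WRYB F=RWGW D=YGYO B=YOWB
Query: R face = RGRB

Answer: R G R B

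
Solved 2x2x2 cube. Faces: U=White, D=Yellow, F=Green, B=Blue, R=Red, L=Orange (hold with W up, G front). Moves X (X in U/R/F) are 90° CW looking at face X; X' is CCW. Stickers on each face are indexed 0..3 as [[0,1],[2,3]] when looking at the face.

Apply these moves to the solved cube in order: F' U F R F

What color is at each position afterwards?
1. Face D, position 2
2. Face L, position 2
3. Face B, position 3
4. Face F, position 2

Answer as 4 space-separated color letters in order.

Answer: Y O B Y

Derivation:
After move 1 (F'): F=GGGG U=WWRR R=YRYR D=OOYY L=OWOW
After move 2 (U): U=RWRW F=YRGG R=BBYR B=OWBB L=GGOW
After move 3 (F): F=GYGR U=RWWG R=RBWR D=YBYY L=GOOO
After move 4 (R): R=WRRB U=RYWR F=GBGY D=YBYO B=GWWB
After move 5 (F): F=GGYB U=RYOO R=WRRB D=RWYO L=GYOB
Query 1: D[2] = Y
Query 2: L[2] = O
Query 3: B[3] = B
Query 4: F[2] = Y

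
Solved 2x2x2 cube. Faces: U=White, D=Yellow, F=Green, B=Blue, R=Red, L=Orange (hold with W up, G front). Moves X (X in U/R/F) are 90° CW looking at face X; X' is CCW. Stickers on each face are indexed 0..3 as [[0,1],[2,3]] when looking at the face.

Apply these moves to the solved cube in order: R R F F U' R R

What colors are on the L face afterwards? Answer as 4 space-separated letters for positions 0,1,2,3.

After move 1 (R): R=RRRR U=WGWG F=GYGY D=YBYB B=WBWB
After move 2 (R): R=RRRR U=WYWY F=GBGB D=YWYW B=GBGB
After move 3 (F): F=GGBB U=WYOO R=WRYR D=RRYW L=OYOW
After move 4 (F): F=BGBG U=WYWY R=OROR D=YWYW L=OROR
After move 5 (U'): U=YYWW F=ORBG R=BGOR B=ORGB L=GBOR
After move 6 (R): R=OBRG U=YRWG F=OWBW D=YGYO B=WRYB
After move 7 (R): R=ROGB U=YWWW F=OGBO D=YYYW B=GRRB
Query: L face = GBOR

Answer: G B O R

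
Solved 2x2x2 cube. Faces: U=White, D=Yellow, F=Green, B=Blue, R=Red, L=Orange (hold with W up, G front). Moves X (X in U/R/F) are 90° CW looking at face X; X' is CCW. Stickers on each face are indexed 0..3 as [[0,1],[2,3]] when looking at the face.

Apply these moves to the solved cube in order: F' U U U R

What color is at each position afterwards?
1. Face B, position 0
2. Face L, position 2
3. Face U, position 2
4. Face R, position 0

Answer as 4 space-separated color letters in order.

Answer: R O W Y

Derivation:
After move 1 (F'): F=GGGG U=WWRR R=YRYR D=OOYY L=OWOW
After move 2 (U): U=RWRW F=YRGG R=BBYR B=OWBB L=GGOW
After move 3 (U): U=RRWW F=BBGG R=OWYR B=GGBB L=YROW
After move 4 (U): U=WRWR F=OWGG R=GGYR B=YRBB L=BBOW
After move 5 (R): R=YGRG U=WWWG F=OOGY D=OBYY B=RRRB
Query 1: B[0] = R
Query 2: L[2] = O
Query 3: U[2] = W
Query 4: R[0] = Y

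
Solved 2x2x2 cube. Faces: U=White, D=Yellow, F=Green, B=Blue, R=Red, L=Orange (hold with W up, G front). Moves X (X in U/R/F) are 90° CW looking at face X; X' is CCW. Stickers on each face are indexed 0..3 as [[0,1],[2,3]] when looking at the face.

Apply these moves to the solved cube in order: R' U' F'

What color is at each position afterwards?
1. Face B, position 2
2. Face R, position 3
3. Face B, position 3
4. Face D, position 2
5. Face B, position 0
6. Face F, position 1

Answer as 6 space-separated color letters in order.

Answer: Y R B Y R W

Derivation:
After move 1 (R'): R=RRRR U=WBWB F=GWGW D=YGYG B=YBYB
After move 2 (U'): U=BBWW F=OOGW R=GWRR B=RRYB L=YBOO
After move 3 (F'): F=OWOG U=BBGR R=GWYR D=BOYG L=YWOW
Query 1: B[2] = Y
Query 2: R[3] = R
Query 3: B[3] = B
Query 4: D[2] = Y
Query 5: B[0] = R
Query 6: F[1] = W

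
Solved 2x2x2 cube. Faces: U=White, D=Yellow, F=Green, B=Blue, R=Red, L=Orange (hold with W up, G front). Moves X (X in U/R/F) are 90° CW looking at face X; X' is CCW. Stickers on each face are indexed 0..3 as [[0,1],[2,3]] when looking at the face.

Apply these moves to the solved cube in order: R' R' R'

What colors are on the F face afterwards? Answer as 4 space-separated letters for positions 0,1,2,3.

Answer: G Y G Y

Derivation:
After move 1 (R'): R=RRRR U=WBWB F=GWGW D=YGYG B=YBYB
After move 2 (R'): R=RRRR U=WYWY F=GBGB D=YWYW B=GBGB
After move 3 (R'): R=RRRR U=WGWG F=GYGY D=YBYB B=WBWB
Query: F face = GYGY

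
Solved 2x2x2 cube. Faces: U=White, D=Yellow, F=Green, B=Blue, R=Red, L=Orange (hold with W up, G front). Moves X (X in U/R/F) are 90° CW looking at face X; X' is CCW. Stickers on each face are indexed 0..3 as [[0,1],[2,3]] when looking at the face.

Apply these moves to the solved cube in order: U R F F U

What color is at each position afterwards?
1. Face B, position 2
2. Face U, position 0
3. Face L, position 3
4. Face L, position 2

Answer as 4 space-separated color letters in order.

After move 1 (U): U=WWWW F=RRGG R=BBRR B=OOBB L=GGOO
After move 2 (R): R=RBRB U=WRWG F=RYGY D=YBYO B=WOWB
After move 3 (F): F=GRYY U=WROG R=WBGB D=RRYO L=GYOB
After move 4 (F): F=YGYR U=WRBY R=OBGB D=GWYO L=GROR
After move 5 (U): U=BWYR F=OBYR R=WOGB B=GRWB L=YGOR
Query 1: B[2] = W
Query 2: U[0] = B
Query 3: L[3] = R
Query 4: L[2] = O

Answer: W B R O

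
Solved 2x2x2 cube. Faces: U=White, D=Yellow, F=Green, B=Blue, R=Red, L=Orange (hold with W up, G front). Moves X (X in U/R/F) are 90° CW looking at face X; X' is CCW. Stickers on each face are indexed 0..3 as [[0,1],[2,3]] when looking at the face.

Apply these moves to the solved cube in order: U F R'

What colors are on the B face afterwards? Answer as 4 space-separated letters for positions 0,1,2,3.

After move 1 (U): U=WWWW F=RRGG R=BBRR B=OOBB L=GGOO
After move 2 (F): F=GRGR U=WWOG R=WBWR D=RBYY L=GYOY
After move 3 (R'): R=BRWW U=WBOO F=GWGG D=RRYR B=YOBB
Query: B face = YOBB

Answer: Y O B B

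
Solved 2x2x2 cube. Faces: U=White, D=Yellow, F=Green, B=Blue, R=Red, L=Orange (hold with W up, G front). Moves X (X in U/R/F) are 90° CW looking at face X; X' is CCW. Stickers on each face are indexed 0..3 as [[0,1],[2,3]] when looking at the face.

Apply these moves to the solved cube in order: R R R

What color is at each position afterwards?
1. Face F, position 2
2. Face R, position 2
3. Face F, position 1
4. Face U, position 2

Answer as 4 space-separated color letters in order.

Answer: G R W W

Derivation:
After move 1 (R): R=RRRR U=WGWG F=GYGY D=YBYB B=WBWB
After move 2 (R): R=RRRR U=WYWY F=GBGB D=YWYW B=GBGB
After move 3 (R): R=RRRR U=WBWB F=GWGW D=YGYG B=YBYB
Query 1: F[2] = G
Query 2: R[2] = R
Query 3: F[1] = W
Query 4: U[2] = W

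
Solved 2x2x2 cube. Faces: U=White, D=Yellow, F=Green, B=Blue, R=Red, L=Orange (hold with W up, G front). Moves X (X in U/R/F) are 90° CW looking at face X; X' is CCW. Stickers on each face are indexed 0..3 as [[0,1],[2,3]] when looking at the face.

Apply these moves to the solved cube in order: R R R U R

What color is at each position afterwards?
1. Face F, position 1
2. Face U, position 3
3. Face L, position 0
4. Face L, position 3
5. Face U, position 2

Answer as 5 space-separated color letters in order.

Answer: G W G O B

Derivation:
After move 1 (R): R=RRRR U=WGWG F=GYGY D=YBYB B=WBWB
After move 2 (R): R=RRRR U=WYWY F=GBGB D=YWYW B=GBGB
After move 3 (R): R=RRRR U=WBWB F=GWGW D=YGYG B=YBYB
After move 4 (U): U=WWBB F=RRGW R=YBRR B=OOYB L=GWOO
After move 5 (R): R=RYRB U=WRBW F=RGGG D=YYYO B=BOWB
Query 1: F[1] = G
Query 2: U[3] = W
Query 3: L[0] = G
Query 4: L[3] = O
Query 5: U[2] = B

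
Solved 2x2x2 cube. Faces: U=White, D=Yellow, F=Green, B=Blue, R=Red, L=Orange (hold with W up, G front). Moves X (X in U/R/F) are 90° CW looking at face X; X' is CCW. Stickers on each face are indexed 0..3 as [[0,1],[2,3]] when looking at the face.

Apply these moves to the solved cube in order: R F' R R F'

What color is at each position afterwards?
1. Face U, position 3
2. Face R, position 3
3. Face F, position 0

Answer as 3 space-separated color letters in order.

Answer: R B W

Derivation:
After move 1 (R): R=RRRR U=WGWG F=GYGY D=YBYB B=WBWB
After move 2 (F'): F=YYGG U=WGRR R=BRYR D=OOYB L=OGOW
After move 3 (R): R=YBRR U=WYRG F=YOGB D=OWYW B=RBGB
After move 4 (R): R=RYRB U=WORB F=YWGW D=OGYR B=GBYB
After move 5 (F'): F=WWYG U=WORR R=GYOB D=GWYR L=OBOR
Query 1: U[3] = R
Query 2: R[3] = B
Query 3: F[0] = W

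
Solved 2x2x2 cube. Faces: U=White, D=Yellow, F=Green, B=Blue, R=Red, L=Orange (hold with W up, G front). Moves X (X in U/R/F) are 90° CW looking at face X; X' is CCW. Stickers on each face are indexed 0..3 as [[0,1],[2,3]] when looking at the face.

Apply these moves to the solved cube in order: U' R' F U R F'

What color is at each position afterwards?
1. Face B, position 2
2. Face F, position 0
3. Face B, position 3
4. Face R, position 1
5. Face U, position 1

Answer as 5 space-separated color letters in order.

After move 1 (U'): U=WWWW F=OOGG R=GGRR B=RRBB L=BBOO
After move 2 (R'): R=GRGR U=WBWR F=OWGW D=YOYG B=YRYB
After move 3 (F): F=GOWW U=WBOB R=WRRR D=GGYG L=BYOO
After move 4 (U): U=OWBB F=WRWW R=YRRR B=BYYB L=GOOO
After move 5 (R): R=RYRR U=ORBW F=WGWG D=GYYB B=BYWB
After move 6 (F'): F=GGWW U=ORRR R=YYGR D=OOYB L=GWOB
Query 1: B[2] = W
Query 2: F[0] = G
Query 3: B[3] = B
Query 4: R[1] = Y
Query 5: U[1] = R

Answer: W G B Y R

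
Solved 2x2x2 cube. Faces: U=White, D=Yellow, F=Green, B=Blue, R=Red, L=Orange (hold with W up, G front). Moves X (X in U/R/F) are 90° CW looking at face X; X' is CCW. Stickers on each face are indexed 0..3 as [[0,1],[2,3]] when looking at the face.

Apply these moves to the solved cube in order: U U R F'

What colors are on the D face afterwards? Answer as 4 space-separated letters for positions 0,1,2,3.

After move 1 (U): U=WWWW F=RRGG R=BBRR B=OOBB L=GGOO
After move 2 (U): U=WWWW F=BBGG R=OORR B=GGBB L=RROO
After move 3 (R): R=RORO U=WBWG F=BYGY D=YBYG B=WGWB
After move 4 (F'): F=YYBG U=WBRR R=BOYO D=ROYG L=RGOW
Query: D face = ROYG

Answer: R O Y G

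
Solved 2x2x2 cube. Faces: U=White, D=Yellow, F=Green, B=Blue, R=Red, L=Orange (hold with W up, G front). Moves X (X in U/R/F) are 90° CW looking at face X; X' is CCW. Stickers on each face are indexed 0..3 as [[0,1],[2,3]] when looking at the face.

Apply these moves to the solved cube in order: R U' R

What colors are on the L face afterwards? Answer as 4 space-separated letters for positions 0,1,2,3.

After move 1 (R): R=RRRR U=WGWG F=GYGY D=YBYB B=WBWB
After move 2 (U'): U=GGWW F=OOGY R=GYRR B=RRWB L=WBOO
After move 3 (R): R=RGRY U=GOWY F=OBGB D=YWYR B=WRGB
Query: L face = WBOO

Answer: W B O O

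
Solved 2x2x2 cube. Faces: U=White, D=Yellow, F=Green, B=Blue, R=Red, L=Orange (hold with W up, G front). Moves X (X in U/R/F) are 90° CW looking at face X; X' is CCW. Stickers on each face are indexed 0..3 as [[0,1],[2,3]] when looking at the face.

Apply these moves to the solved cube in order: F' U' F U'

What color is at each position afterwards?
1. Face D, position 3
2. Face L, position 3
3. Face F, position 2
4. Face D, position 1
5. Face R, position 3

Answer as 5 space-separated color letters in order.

Answer: Y O G G R

Derivation:
After move 1 (F'): F=GGGG U=WWRR R=YRYR D=OOYY L=OWOW
After move 2 (U'): U=WRWR F=OWGG R=GGYR B=YRBB L=BBOW
After move 3 (F): F=GOGW U=WRWB R=WGRR D=YGYY L=BOOO
After move 4 (U'): U=RBWW F=BOGW R=GORR B=WGBB L=YROO
Query 1: D[3] = Y
Query 2: L[3] = O
Query 3: F[2] = G
Query 4: D[1] = G
Query 5: R[3] = R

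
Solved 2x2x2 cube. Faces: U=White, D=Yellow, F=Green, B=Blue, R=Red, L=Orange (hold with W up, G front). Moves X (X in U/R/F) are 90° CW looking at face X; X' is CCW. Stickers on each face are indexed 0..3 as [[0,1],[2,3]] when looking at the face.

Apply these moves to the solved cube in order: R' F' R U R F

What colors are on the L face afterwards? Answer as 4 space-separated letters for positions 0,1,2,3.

Answer: W O O B

Derivation:
After move 1 (R'): R=RRRR U=WBWB F=GWGW D=YGYG B=YBYB
After move 2 (F'): F=WWGG U=WBRR R=GRYR D=OOYG L=OBOW
After move 3 (R): R=YGRR U=WWRG F=WOGG D=OYYY B=RBBB
After move 4 (U): U=RWGW F=YGGG R=RBRR B=OBBB L=WOOW
After move 5 (R): R=RRRB U=RGGG F=YYGY D=OBYO B=WBWB
After move 6 (F): F=GYYY U=RGWO R=GRGB D=RRYO L=WOOB
Query: L face = WOOB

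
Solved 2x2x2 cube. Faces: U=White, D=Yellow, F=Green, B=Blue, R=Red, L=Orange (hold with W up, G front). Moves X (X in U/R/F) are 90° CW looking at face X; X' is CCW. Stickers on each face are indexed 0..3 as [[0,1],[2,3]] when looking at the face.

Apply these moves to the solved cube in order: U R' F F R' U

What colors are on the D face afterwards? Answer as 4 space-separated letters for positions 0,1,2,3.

After move 1 (U): U=WWWW F=RRGG R=BBRR B=OOBB L=GGOO
After move 2 (R'): R=BRBR U=WBWO F=RWGW D=YRYG B=YOYB
After move 3 (F): F=GRWW U=WBOG R=WROR D=BBYG L=GYOR
After move 4 (F): F=WGWR U=WBRY R=ORGR D=OWYG L=GBOB
After move 5 (R'): R=RROG U=WYRY F=WBWY D=OGYR B=GOWB
After move 6 (U): U=RWYY F=RRWY R=GOOG B=GBWB L=WBOB
Query: D face = OGYR

Answer: O G Y R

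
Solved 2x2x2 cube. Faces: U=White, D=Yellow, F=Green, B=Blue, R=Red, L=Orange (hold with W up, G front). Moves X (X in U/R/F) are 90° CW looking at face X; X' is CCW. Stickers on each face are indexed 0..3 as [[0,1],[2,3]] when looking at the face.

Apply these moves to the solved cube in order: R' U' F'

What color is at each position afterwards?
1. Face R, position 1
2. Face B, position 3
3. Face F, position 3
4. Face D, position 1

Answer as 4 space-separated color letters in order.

After move 1 (R'): R=RRRR U=WBWB F=GWGW D=YGYG B=YBYB
After move 2 (U'): U=BBWW F=OOGW R=GWRR B=RRYB L=YBOO
After move 3 (F'): F=OWOG U=BBGR R=GWYR D=BOYG L=YWOW
Query 1: R[1] = W
Query 2: B[3] = B
Query 3: F[3] = G
Query 4: D[1] = O

Answer: W B G O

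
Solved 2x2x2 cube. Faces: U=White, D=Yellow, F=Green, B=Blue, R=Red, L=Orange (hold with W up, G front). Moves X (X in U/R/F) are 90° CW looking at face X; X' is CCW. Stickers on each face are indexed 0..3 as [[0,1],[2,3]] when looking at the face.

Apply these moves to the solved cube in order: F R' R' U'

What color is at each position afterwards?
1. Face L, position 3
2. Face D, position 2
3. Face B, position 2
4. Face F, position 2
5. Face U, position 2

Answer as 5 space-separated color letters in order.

Answer: Y Y G G W

Derivation:
After move 1 (F): F=GGGG U=WWOO R=WRWR D=RRYY L=OYOY
After move 2 (R'): R=RRWW U=WBOB F=GWGO D=RGYG B=YBRB
After move 3 (R'): R=RWRW U=WROY F=GBGB D=RWYO B=GBGB
After move 4 (U'): U=RYWO F=OYGB R=GBRW B=RWGB L=GBOY
Query 1: L[3] = Y
Query 2: D[2] = Y
Query 3: B[2] = G
Query 4: F[2] = G
Query 5: U[2] = W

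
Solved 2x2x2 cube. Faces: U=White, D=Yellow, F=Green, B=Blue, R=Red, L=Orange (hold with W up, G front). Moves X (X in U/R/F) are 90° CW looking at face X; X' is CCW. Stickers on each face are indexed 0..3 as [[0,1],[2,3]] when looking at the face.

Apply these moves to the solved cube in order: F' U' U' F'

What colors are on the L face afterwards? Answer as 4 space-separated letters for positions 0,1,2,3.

After move 1 (F'): F=GGGG U=WWRR R=YRYR D=OOYY L=OWOW
After move 2 (U'): U=WRWR F=OWGG R=GGYR B=YRBB L=BBOW
After move 3 (U'): U=RRWW F=BBGG R=OWYR B=GGBB L=YROW
After move 4 (F'): F=BGBG U=RROY R=OWOR D=RWYY L=YWOW
Query: L face = YWOW

Answer: Y W O W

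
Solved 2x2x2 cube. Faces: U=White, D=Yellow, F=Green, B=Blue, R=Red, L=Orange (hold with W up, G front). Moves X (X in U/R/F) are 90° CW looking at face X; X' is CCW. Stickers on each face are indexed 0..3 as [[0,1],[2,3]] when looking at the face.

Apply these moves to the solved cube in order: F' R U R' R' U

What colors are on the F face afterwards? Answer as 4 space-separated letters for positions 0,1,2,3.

After move 1 (F'): F=GGGG U=WWRR R=YRYR D=OOYY L=OWOW
After move 2 (R): R=YYRR U=WGRG F=GOGY D=OBYB B=RBWB
After move 3 (U): U=RWGG F=YYGY R=RBRR B=OWWB L=GOOW
After move 4 (R'): R=BRRR U=RWGO F=YWGG D=OYYY B=BWBB
After move 5 (R'): R=RRBR U=RBGB F=YWGO D=OWYG B=YWYB
After move 6 (U): U=GRBB F=RRGO R=YWBR B=GOYB L=YWOW
Query: F face = RRGO

Answer: R R G O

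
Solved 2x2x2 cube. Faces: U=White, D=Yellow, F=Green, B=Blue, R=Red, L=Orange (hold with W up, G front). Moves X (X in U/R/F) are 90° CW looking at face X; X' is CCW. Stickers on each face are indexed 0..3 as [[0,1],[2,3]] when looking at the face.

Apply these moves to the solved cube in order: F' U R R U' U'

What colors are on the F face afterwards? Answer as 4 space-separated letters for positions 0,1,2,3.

Answer: G W G O

Derivation:
After move 1 (F'): F=GGGG U=WWRR R=YRYR D=OOYY L=OWOW
After move 2 (U): U=RWRW F=YRGG R=BBYR B=OWBB L=GGOW
After move 3 (R): R=YBRB U=RRRG F=YOGY D=OBYO B=WWWB
After move 4 (R): R=RYBB U=RORY F=YBGO D=OWYW B=GWRB
After move 5 (U'): U=OYRR F=GGGO R=YBBB B=RYRB L=GWOW
After move 6 (U'): U=YROR F=GWGO R=GGBB B=YBRB L=RYOW
Query: F face = GWGO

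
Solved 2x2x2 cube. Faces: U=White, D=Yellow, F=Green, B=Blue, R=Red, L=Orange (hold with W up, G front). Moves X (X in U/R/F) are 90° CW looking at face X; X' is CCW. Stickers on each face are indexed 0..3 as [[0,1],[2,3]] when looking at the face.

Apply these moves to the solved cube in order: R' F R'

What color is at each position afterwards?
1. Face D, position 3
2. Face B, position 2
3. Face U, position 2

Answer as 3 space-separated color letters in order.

Answer: W R O

Derivation:
After move 1 (R'): R=RRRR U=WBWB F=GWGW D=YGYG B=YBYB
After move 2 (F): F=GGWW U=WBOO R=WRBR D=RRYG L=OYOG
After move 3 (R'): R=RRWB U=WYOY F=GBWO D=RGYW B=GBRB
Query 1: D[3] = W
Query 2: B[2] = R
Query 3: U[2] = O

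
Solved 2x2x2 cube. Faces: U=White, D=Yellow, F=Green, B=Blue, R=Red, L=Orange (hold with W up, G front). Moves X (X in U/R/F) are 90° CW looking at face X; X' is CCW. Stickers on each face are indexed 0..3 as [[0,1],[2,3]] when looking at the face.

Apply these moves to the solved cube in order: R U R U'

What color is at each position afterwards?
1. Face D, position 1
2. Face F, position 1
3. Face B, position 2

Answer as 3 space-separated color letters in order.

Answer: W Y W

Derivation:
After move 1 (R): R=RRRR U=WGWG F=GYGY D=YBYB B=WBWB
After move 2 (U): U=WWGG F=RRGY R=WBRR B=OOWB L=GYOO
After move 3 (R): R=RWRB U=WRGY F=RBGB D=YWYO B=GOWB
After move 4 (U'): U=RYWG F=GYGB R=RBRB B=RWWB L=GOOO
Query 1: D[1] = W
Query 2: F[1] = Y
Query 3: B[2] = W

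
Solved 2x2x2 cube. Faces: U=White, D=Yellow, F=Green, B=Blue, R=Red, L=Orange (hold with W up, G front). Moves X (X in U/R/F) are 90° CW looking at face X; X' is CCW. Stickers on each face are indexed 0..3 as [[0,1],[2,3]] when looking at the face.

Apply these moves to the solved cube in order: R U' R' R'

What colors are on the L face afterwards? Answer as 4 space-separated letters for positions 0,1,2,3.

After move 1 (R): R=RRRR U=WGWG F=GYGY D=YBYB B=WBWB
After move 2 (U'): U=GGWW F=OOGY R=GYRR B=RRWB L=WBOO
After move 3 (R'): R=YRGR U=GWWR F=OGGW D=YOYY B=BRBB
After move 4 (R'): R=RRYG U=GBWB F=OWGR D=YGYW B=YROB
Query: L face = WBOO

Answer: W B O O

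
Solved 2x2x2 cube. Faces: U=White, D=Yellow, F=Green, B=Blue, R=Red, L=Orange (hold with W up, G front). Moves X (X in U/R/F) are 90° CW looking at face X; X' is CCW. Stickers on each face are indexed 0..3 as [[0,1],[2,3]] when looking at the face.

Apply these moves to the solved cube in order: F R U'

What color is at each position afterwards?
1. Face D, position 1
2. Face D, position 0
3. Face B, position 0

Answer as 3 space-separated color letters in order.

Answer: B R W

Derivation:
After move 1 (F): F=GGGG U=WWOO R=WRWR D=RRYY L=OYOY
After move 2 (R): R=WWRR U=WGOG F=GRGY D=RBYB B=OBWB
After move 3 (U'): U=GGWO F=OYGY R=GRRR B=WWWB L=OBOY
Query 1: D[1] = B
Query 2: D[0] = R
Query 3: B[0] = W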